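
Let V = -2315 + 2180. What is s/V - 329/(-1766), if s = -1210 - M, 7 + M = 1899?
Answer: 1840849/79470 ≈ 23.164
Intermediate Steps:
M = 1892 (M = -7 + 1899 = 1892)
V = -135
s = -3102 (s = -1210 - 1*1892 = -1210 - 1892 = -3102)
s/V - 329/(-1766) = -3102/(-135) - 329/(-1766) = -3102*(-1/135) - 329*(-1/1766) = 1034/45 + 329/1766 = 1840849/79470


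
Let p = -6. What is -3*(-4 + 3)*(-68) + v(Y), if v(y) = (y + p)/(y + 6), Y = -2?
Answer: -206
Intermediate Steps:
v(y) = (-6 + y)/(6 + y) (v(y) = (y - 6)/(y + 6) = (-6 + y)/(6 + y))
-3*(-4 + 3)*(-68) + v(Y) = -3*(-4 + 3)*(-68) + (-6 - 2)/(6 - 2) = -3*(-1)*(-68) - 8/4 = 3*(-68) + (¼)*(-8) = -204 - 2 = -206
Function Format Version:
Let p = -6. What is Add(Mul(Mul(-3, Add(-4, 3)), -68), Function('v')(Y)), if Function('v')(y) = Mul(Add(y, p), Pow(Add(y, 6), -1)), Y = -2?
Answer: -206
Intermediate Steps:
Function('v')(y) = Mul(Pow(Add(6, y), -1), Add(-6, y)) (Function('v')(y) = Mul(Add(y, -6), Pow(Add(y, 6), -1)) = Mul(Add(-6, y), Pow(Add(6, y), -1)) = Mul(Pow(Add(6, y), -1), Add(-6, y)))
Add(Mul(Mul(-3, Add(-4, 3)), -68), Function('v')(Y)) = Add(Mul(Mul(-3, Add(-4, 3)), -68), Mul(Pow(Add(6, -2), -1), Add(-6, -2))) = Add(Mul(Mul(-3, -1), -68), Mul(Pow(4, -1), -8)) = Add(Mul(3, -68), Mul(Rational(1, 4), -8)) = Add(-204, -2) = -206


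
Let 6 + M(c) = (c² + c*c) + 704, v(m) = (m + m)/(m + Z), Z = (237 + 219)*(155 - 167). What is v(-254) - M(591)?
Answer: -2001981126/2863 ≈ -6.9926e+5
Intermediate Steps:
Z = -5472 (Z = 456*(-12) = -5472)
v(m) = 2*m/(-5472 + m) (v(m) = (m + m)/(m - 5472) = (2*m)/(-5472 + m) = 2*m/(-5472 + m))
M(c) = 698 + 2*c² (M(c) = -6 + ((c² + c*c) + 704) = -6 + ((c² + c²) + 704) = -6 + (2*c² + 704) = -6 + (704 + 2*c²) = 698 + 2*c²)
v(-254) - M(591) = 2*(-254)/(-5472 - 254) - (698 + 2*591²) = 2*(-254)/(-5726) - (698 + 2*349281) = 2*(-254)*(-1/5726) - (698 + 698562) = 254/2863 - 1*699260 = 254/2863 - 699260 = -2001981126/2863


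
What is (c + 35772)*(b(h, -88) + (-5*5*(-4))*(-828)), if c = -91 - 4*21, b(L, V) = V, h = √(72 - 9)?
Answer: -2950564136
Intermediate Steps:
h = 3*√7 (h = √63 = 3*√7 ≈ 7.9373)
c = -175 (c = -91 - 84 = -175)
(c + 35772)*(b(h, -88) + (-5*5*(-4))*(-828)) = (-175 + 35772)*(-88 + (-5*5*(-4))*(-828)) = 35597*(-88 - 25*(-4)*(-828)) = 35597*(-88 + 100*(-828)) = 35597*(-88 - 82800) = 35597*(-82888) = -2950564136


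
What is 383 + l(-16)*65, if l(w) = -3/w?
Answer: 6323/16 ≈ 395.19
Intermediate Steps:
383 + l(-16)*65 = 383 - 3/(-16)*65 = 383 - 3*(-1/16)*65 = 383 + (3/16)*65 = 383 + 195/16 = 6323/16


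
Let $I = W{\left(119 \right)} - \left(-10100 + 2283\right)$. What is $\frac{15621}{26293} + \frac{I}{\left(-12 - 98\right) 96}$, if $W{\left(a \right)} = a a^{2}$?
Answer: $- \frac{2771778763}{17353380} \approx -159.73$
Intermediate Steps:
$W{\left(a \right)} = a^{3}$
$I = 1692976$ ($I = 119^{3} - \left(-10100 + 2283\right) = 1685159 - -7817 = 1685159 + 7817 = 1692976$)
$\frac{15621}{26293} + \frac{I}{\left(-12 - 98\right) 96} = \frac{15621}{26293} + \frac{1692976}{\left(-12 - 98\right) 96} = 15621 \cdot \frac{1}{26293} + \frac{1692976}{\left(-110\right) 96} = \frac{15621}{26293} + \frac{1692976}{-10560} = \frac{15621}{26293} + 1692976 \left(- \frac{1}{10560}\right) = \frac{15621}{26293} - \frac{105811}{660} = - \frac{2771778763}{17353380}$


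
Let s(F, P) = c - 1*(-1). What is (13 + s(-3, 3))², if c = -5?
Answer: 81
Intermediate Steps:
s(F, P) = -4 (s(F, P) = -5 - 1*(-1) = -5 + 1 = -4)
(13 + s(-3, 3))² = (13 - 4)² = 9² = 81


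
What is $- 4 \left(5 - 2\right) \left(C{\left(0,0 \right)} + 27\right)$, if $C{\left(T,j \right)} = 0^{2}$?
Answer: $-324$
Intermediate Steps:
$C{\left(T,j \right)} = 0$
$- 4 \left(5 - 2\right) \left(C{\left(0,0 \right)} + 27\right) = - 4 \left(5 - 2\right) \left(0 + 27\right) = \left(-4\right) 3 \cdot 27 = \left(-12\right) 27 = -324$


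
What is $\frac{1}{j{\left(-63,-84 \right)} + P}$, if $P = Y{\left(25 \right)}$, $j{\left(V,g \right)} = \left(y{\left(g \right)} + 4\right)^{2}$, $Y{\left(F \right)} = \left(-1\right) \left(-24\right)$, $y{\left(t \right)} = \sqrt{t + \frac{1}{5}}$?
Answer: $- \frac{1095}{182041} - \frac{40 i \sqrt{2095}}{182041} \approx -0.0060151 - 0.010057 i$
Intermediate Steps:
$y{\left(t \right)} = \sqrt{\frac{1}{5} + t}$ ($y{\left(t \right)} = \sqrt{t + \frac{1}{5}} = \sqrt{\frac{1}{5} + t}$)
$Y{\left(F \right)} = 24$
$j{\left(V,g \right)} = \left(4 + \frac{\sqrt{5 + 25 g}}{5}\right)^{2}$ ($j{\left(V,g \right)} = \left(\frac{\sqrt{5 + 25 g}}{5} + 4\right)^{2} = \left(4 + \frac{\sqrt{5 + 25 g}}{5}\right)^{2}$)
$P = 24$
$\frac{1}{j{\left(-63,-84 \right)} + P} = \frac{1}{\frac{\left(20 + \sqrt{5} \sqrt{1 + 5 \left(-84\right)}\right)^{2}}{25} + 24} = \frac{1}{\frac{\left(20 + \sqrt{5} \sqrt{1 - 420}\right)^{2}}{25} + 24} = \frac{1}{\frac{\left(20 + \sqrt{5} \sqrt{-419}\right)^{2}}{25} + 24} = \frac{1}{\frac{\left(20 + \sqrt{5} i \sqrt{419}\right)^{2}}{25} + 24} = \frac{1}{\frac{\left(20 + i \sqrt{2095}\right)^{2}}{25} + 24} = \frac{1}{24 + \frac{\left(20 + i \sqrt{2095}\right)^{2}}{25}}$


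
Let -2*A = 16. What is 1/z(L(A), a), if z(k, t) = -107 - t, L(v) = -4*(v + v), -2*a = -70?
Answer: -1/142 ≈ -0.0070423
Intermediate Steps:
a = 35 (a = -1/2*(-70) = 35)
A = -8 (A = -1/2*16 = -8)
L(v) = -8*v
1/z(L(A), a) = 1/(-107 - 1*35) = 1/(-107 - 35) = 1/(-142) = -1/142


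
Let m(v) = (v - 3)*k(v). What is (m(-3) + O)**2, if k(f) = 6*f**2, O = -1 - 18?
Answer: 117649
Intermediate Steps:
O = -19
m(v) = 6*v**2*(-3 + v) (m(v) = (v - 3)*(6*v**2) = (-3 + v)*(6*v**2) = 6*v**2*(-3 + v))
(m(-3) + O)**2 = (6*(-3)**2*(-3 - 3) - 19)**2 = (6*9*(-6) - 19)**2 = (-324 - 19)**2 = (-343)**2 = 117649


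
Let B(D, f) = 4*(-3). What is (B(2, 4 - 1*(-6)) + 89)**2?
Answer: 5929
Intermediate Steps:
B(D, f) = -12
(B(2, 4 - 1*(-6)) + 89)**2 = (-12 + 89)**2 = 77**2 = 5929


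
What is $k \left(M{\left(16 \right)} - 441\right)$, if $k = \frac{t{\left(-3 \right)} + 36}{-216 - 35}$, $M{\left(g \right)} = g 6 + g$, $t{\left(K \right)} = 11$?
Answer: $\frac{15463}{251} \approx 61.606$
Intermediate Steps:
$M{\left(g \right)} = 7 g$ ($M{\left(g \right)} = 6 g + g = 7 g$)
$k = - \frac{47}{251}$ ($k = \frac{11 + 36}{-216 - 35} = \frac{47}{-251} = 47 \left(- \frac{1}{251}\right) = - \frac{47}{251} \approx -0.18725$)
$k \left(M{\left(16 \right)} - 441\right) = - \frac{47 \left(7 \cdot 16 - 441\right)}{251} = - \frac{47 \left(112 - 441\right)}{251} = \left(- \frac{47}{251}\right) \left(-329\right) = \frac{15463}{251}$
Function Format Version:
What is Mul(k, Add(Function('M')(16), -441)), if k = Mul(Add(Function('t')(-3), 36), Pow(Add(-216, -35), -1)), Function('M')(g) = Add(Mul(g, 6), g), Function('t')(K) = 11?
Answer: Rational(15463, 251) ≈ 61.606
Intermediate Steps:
Function('M')(g) = Mul(7, g) (Function('M')(g) = Add(Mul(6, g), g) = Mul(7, g))
k = Rational(-47, 251) (k = Mul(Add(11, 36), Pow(Add(-216, -35), -1)) = Mul(47, Pow(-251, -1)) = Mul(47, Rational(-1, 251)) = Rational(-47, 251) ≈ -0.18725)
Mul(k, Add(Function('M')(16), -441)) = Mul(Rational(-47, 251), Add(Mul(7, 16), -441)) = Mul(Rational(-47, 251), Add(112, -441)) = Mul(Rational(-47, 251), -329) = Rational(15463, 251)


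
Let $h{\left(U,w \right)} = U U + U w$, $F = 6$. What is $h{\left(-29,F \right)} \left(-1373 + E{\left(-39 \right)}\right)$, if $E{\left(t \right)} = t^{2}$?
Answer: $98716$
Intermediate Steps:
$h{\left(U,w \right)} = U^{2} + U w$
$h{\left(-29,F \right)} \left(-1373 + E{\left(-39 \right)}\right) = - 29 \left(-29 + 6\right) \left(-1373 + \left(-39\right)^{2}\right) = \left(-29\right) \left(-23\right) \left(-1373 + 1521\right) = 667 \cdot 148 = 98716$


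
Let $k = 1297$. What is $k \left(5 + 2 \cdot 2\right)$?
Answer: $11673$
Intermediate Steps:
$k \left(5 + 2 \cdot 2\right) = 1297 \left(5 + 2 \cdot 2\right) = 1297 \left(5 + 4\right) = 1297 \cdot 9 = 11673$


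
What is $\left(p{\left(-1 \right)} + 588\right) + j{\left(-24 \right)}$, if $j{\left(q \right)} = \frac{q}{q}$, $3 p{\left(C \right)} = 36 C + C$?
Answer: $\frac{1730}{3} \approx 576.67$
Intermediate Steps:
$p{\left(C \right)} = \frac{37 C}{3}$ ($p{\left(C \right)} = \frac{36 C + C}{3} = \frac{37 C}{3}$)
$j{\left(q \right)} = 1$
$\left(p{\left(-1 \right)} + 588\right) + j{\left(-24 \right)} = \left(\frac{37}{3} \left(-1\right) + 588\right) + 1 = \left(- \frac{37}{3} + 588\right) + 1 = \frac{1727}{3} + 1 = \frac{1730}{3}$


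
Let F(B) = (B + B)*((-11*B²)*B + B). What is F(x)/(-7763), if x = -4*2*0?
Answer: 0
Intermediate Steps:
x = 0 (x = -8*0 = 0)
F(B) = 2*B*(B - 11*B³) (F(B) = (2*B)*(-11*B³ + B) = (2*B)*(B - 11*B³) = 2*B*(B - 11*B³))
F(x)/(-7763) = (0²*(2 - 22*0²))/(-7763) = (0*(2 - 22*0))*(-1/7763) = (0*(2 + 0))*(-1/7763) = (0*2)*(-1/7763) = 0*(-1/7763) = 0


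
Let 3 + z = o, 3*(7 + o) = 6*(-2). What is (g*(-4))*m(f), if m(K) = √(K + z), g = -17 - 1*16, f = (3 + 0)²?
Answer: 132*I*√5 ≈ 295.16*I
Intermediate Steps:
f = 9 (f = 3² = 9)
o = -11 (o = -7 + (6*(-2))/3 = -7 + (⅓)*(-12) = -7 - 4 = -11)
g = -33 (g = -17 - 16 = -33)
z = -14 (z = -3 - 11 = -14)
m(K) = √(-14 + K) (m(K) = √(K - 14) = √(-14 + K))
(g*(-4))*m(f) = (-33*(-4))*√(-14 + 9) = 132*√(-5) = 132*(I*√5) = 132*I*√5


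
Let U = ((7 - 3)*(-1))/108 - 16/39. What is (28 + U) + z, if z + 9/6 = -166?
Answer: -98243/702 ≈ -139.95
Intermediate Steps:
U = -157/351 (U = (4*(-1))*(1/108) - 16*1/39 = -4*1/108 - 16/39 = -1/27 - 16/39 = -157/351 ≈ -0.44729)
z = -335/2 (z = -3/2 - 166 = -335/2 ≈ -167.50)
(28 + U) + z = (28 - 157/351) - 335/2 = 9671/351 - 335/2 = -98243/702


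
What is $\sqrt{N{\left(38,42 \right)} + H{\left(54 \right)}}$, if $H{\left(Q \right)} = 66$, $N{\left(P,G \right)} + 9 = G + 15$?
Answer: $\sqrt{114} \approx 10.677$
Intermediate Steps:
$N{\left(P,G \right)} = 6 + G$ ($N{\left(P,G \right)} = -9 + \left(G + 15\right) = -9 + \left(15 + G\right) = 6 + G$)
$\sqrt{N{\left(38,42 \right)} + H{\left(54 \right)}} = \sqrt{\left(6 + 42\right) + 66} = \sqrt{48 + 66} = \sqrt{114}$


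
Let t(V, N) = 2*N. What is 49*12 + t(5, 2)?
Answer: 592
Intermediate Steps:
49*12 + t(5, 2) = 49*12 + 2*2 = 588 + 4 = 592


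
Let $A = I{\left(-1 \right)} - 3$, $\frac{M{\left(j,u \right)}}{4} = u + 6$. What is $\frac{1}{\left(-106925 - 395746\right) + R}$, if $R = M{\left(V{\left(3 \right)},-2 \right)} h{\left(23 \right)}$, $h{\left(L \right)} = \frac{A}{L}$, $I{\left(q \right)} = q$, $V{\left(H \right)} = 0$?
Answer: $- \frac{23}{11561497} \approx -1.9894 \cdot 10^{-6}$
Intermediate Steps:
$M{\left(j,u \right)} = 24 + 4 u$ ($M{\left(j,u \right)} = 4 \left(u + 6\right) = 4 \left(6 + u\right) = 24 + 4 u$)
$A = -4$ ($A = -1 - 3 = -4$)
$h{\left(L \right)} = - \frac{4}{L}$
$R = - \frac{64}{23}$ ($R = \left(24 + 4 \left(-2\right)\right) \left(- \frac{4}{23}\right) = \left(24 - 8\right) \left(\left(-4\right) \frac{1}{23}\right) = 16 \left(- \frac{4}{23}\right) = - \frac{64}{23} \approx -2.7826$)
$\frac{1}{\left(-106925 - 395746\right) + R} = \frac{1}{\left(-106925 - 395746\right) - \frac{64}{23}} = \frac{1}{-502671 - \frac{64}{23}} = \frac{1}{- \frac{11561497}{23}} = - \frac{23}{11561497}$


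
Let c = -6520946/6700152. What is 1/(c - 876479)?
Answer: -3350076/2936274522877 ≈ -1.1409e-6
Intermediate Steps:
c = -3260473/3350076 (c = -6520946*1/6700152 = -3260473/3350076 ≈ -0.97325)
1/(c - 876479) = 1/(-3260473/3350076 - 876479) = 1/(-2936274522877/3350076) = -3350076/2936274522877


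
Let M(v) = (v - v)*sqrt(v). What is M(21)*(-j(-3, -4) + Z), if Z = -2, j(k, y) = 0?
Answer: 0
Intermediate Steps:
M(v) = 0 (M(v) = 0*sqrt(v) = 0)
M(21)*(-j(-3, -4) + Z) = 0*(-1*0 - 2) = 0*(0 - 2) = 0*(-2) = 0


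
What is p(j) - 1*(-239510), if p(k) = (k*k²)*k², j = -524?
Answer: -39505397163114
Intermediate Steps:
p(k) = k⁵ (p(k) = k³*k² = k⁵)
p(j) - 1*(-239510) = (-524)⁵ - 1*(-239510) = -39505397402624 + 239510 = -39505397163114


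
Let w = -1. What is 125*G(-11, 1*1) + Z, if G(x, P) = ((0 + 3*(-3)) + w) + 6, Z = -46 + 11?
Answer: -535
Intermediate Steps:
Z = -35
G(x, P) = -4 (G(x, P) = ((0 + 3*(-3)) - 1) + 6 = ((0 - 9) - 1) + 6 = (-9 - 1) + 6 = -10 + 6 = -4)
125*G(-11, 1*1) + Z = 125*(-4) - 35 = -500 - 35 = -535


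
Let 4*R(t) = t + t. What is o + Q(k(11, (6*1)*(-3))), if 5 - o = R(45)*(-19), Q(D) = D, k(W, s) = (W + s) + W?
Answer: 873/2 ≈ 436.50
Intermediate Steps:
k(W, s) = s + 2*W
R(t) = t/2 (R(t) = (t + t)/4 = (2*t)/4 = t/2)
o = 865/2 (o = 5 - (1/2)*45*(-19) = 5 - 45*(-19)/2 = 5 - 1*(-855/2) = 5 + 855/2 = 865/2 ≈ 432.50)
o + Q(k(11, (6*1)*(-3))) = 865/2 + ((6*1)*(-3) + 2*11) = 865/2 + (6*(-3) + 22) = 865/2 + (-18 + 22) = 865/2 + 4 = 873/2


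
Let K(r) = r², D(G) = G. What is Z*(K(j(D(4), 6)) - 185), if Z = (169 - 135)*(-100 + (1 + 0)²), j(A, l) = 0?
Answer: 622710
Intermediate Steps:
Z = -3366 (Z = 34*(-100 + 1²) = 34*(-100 + 1) = 34*(-99) = -3366)
Z*(K(j(D(4), 6)) - 185) = -3366*(0² - 185) = -3366*(0 - 185) = -3366*(-185) = 622710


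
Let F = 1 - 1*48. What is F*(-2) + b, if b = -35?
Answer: 59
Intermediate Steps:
F = -47 (F = 1 - 48 = -47)
F*(-2) + b = -47*(-2) - 35 = 94 - 35 = 59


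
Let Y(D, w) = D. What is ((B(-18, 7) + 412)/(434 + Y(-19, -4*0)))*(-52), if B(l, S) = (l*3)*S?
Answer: -1768/415 ≈ -4.2602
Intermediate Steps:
B(l, S) = 3*S*l (B(l, S) = (3*l)*S = 3*S*l)
((B(-18, 7) + 412)/(434 + Y(-19, -4*0)))*(-52) = ((3*7*(-18) + 412)/(434 - 19))*(-52) = ((-378 + 412)/415)*(-52) = (34*(1/415))*(-52) = (34/415)*(-52) = -1768/415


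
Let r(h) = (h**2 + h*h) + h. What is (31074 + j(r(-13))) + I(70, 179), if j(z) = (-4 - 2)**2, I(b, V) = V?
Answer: 31289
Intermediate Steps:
r(h) = h + 2*h**2 (r(h) = (h**2 + h**2) + h = 2*h**2 + h = h + 2*h**2)
j(z) = 36 (j(z) = (-6)**2 = 36)
(31074 + j(r(-13))) + I(70, 179) = (31074 + 36) + 179 = 31110 + 179 = 31289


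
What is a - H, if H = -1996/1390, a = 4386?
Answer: 3049268/695 ≈ 4387.4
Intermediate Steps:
H = -998/695 (H = -1996*1/1390 = -998/695 ≈ -1.4360)
a - H = 4386 - 1*(-998/695) = 4386 + 998/695 = 3049268/695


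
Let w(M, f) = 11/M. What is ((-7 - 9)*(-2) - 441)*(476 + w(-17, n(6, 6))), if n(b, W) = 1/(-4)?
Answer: -3305129/17 ≈ -1.9442e+5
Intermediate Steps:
n(b, W) = -¼
((-7 - 9)*(-2) - 441)*(476 + w(-17, n(6, 6))) = ((-7 - 9)*(-2) - 441)*(476 + 11/(-17)) = (-16*(-2) - 441)*(476 + 11*(-1/17)) = (32 - 441)*(476 - 11/17) = -409*8081/17 = -3305129/17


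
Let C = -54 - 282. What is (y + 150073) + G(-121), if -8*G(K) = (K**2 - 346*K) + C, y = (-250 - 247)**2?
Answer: 3120485/8 ≈ 3.9006e+5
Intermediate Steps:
y = 247009 (y = (-497)**2 = 247009)
C = -336
G(K) = 42 - K**2/8 + 173*K/4 (G(K) = -((K**2 - 346*K) - 336)/8 = -(-336 + K**2 - 346*K)/8 = 42 - K**2/8 + 173*K/4)
(y + 150073) + G(-121) = (247009 + 150073) + (42 - 1/8*(-121)**2 + (173/4)*(-121)) = 397082 + (42 - 1/8*14641 - 20933/4) = 397082 + (42 - 14641/8 - 20933/4) = 397082 - 56171/8 = 3120485/8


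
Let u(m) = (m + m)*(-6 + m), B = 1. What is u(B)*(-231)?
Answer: 2310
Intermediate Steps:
u(m) = 2*m*(-6 + m) (u(m) = (2*m)*(-6 + m) = 2*m*(-6 + m))
u(B)*(-231) = (2*1*(-6 + 1))*(-231) = (2*1*(-5))*(-231) = -10*(-231) = 2310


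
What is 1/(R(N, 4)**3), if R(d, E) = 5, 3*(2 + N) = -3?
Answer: 1/125 ≈ 0.0080000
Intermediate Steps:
N = -3 (N = -2 + (1/3)*(-3) = -2 - 1 = -3)
1/(R(N, 4)**3) = 1/(5**3) = 1/125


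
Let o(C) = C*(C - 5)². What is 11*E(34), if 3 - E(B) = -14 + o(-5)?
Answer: 5687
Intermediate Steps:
o(C) = C*(-5 + C)²
E(B) = 517 (E(B) = 3 - (-14 - 5*(-5 - 5)²) = 3 - (-14 - 5*(-10)²) = 3 - (-14 - 5*100) = 3 - (-14 - 500) = 3 - 1*(-514) = 3 + 514 = 517)
11*E(34) = 11*517 = 5687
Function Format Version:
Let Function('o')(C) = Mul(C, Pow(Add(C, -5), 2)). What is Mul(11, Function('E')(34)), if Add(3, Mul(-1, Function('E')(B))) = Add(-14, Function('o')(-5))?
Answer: 5687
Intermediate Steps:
Function('o')(C) = Mul(C, Pow(Add(-5, C), 2))
Function('E')(B) = 517 (Function('E')(B) = Add(3, Mul(-1, Add(-14, Mul(-5, Pow(Add(-5, -5), 2))))) = Add(3, Mul(-1, Add(-14, Mul(-5, Pow(-10, 2))))) = Add(3, Mul(-1, Add(-14, Mul(-5, 100)))) = Add(3, Mul(-1, Add(-14, -500))) = Add(3, Mul(-1, -514)) = Add(3, 514) = 517)
Mul(11, Function('E')(34)) = Mul(11, 517) = 5687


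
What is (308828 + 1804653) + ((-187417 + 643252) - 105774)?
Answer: 2463542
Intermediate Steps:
(308828 + 1804653) + ((-187417 + 643252) - 105774) = 2113481 + (455835 - 105774) = 2113481 + 350061 = 2463542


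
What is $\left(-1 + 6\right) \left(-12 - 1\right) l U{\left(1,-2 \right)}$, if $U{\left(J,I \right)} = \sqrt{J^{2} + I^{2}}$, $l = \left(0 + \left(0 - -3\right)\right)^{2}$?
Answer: $- 585 \sqrt{5} \approx -1308.1$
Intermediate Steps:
$l = 9$ ($l = \left(0 + \left(0 + 3\right)\right)^{2} = \left(0 + 3\right)^{2} = 3^{2} = 9$)
$U{\left(J,I \right)} = \sqrt{I^{2} + J^{2}}$
$\left(-1 + 6\right) \left(-12 - 1\right) l U{\left(1,-2 \right)} = \left(-1 + 6\right) \left(-12 - 1\right) 9 \sqrt{\left(-2\right)^{2} + 1^{2}} = 5 \left(-13\right) 9 \sqrt{4 + 1} = \left(-65\right) 9 \sqrt{5} = - 585 \sqrt{5}$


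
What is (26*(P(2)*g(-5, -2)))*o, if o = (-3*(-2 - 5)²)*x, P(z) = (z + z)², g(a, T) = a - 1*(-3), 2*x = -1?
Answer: -61152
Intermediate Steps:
x = -½ (x = (½)*(-1) = -½ ≈ -0.50000)
g(a, T) = 3 + a (g(a, T) = a + 3 = 3 + a)
P(z) = 4*z² (P(z) = (2*z)² = 4*z²)
o = 147/2 (o = -3*(-2 - 5)²*(-½) = -3*(-7)²*(-½) = -3*49*(-½) = -147*(-½) = 147/2 ≈ 73.500)
(26*(P(2)*g(-5, -2)))*o = (26*((4*2²)*(3 - 5)))*(147/2) = (26*((4*4)*(-2)))*(147/2) = (26*(16*(-2)))*(147/2) = (26*(-32))*(147/2) = -832*147/2 = -61152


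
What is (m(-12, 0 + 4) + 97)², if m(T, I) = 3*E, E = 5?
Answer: 12544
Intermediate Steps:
m(T, I) = 15 (m(T, I) = 3*5 = 15)
(m(-12, 0 + 4) + 97)² = (15 + 97)² = 112² = 12544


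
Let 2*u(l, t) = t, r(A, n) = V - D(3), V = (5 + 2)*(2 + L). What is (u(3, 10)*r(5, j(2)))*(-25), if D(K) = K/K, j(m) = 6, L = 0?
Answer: -1625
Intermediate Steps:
V = 14 (V = (5 + 2)*(2 + 0) = 7*2 = 14)
D(K) = 1
r(A, n) = 13 (r(A, n) = 14 - 1*1 = 14 - 1 = 13)
u(l, t) = t/2
(u(3, 10)*r(5, j(2)))*(-25) = (((½)*10)*13)*(-25) = (5*13)*(-25) = 65*(-25) = -1625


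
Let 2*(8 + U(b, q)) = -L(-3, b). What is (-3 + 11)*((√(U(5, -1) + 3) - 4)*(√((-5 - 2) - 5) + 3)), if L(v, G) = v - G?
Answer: -8*(3 + 2*I*√3)*(4 - I) ≈ -123.71 - 86.851*I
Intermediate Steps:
U(b, q) = -13/2 + b/2 (U(b, q) = -8 + (-(-3 - b))/2 = -8 + (3 + b)/2 = -8 + (3/2 + b/2) = -13/2 + b/2)
(-3 + 11)*((√(U(5, -1) + 3) - 4)*(√((-5 - 2) - 5) + 3)) = (-3 + 11)*((√((-13/2 + (½)*5) + 3) - 4)*(√((-5 - 2) - 5) + 3)) = 8*((√((-13/2 + 5/2) + 3) - 4)*(√(-7 - 5) + 3)) = 8*((√(-4 + 3) - 4)*(√(-12) + 3)) = 8*((√(-1) - 4)*(2*I*√3 + 3)) = 8*((I - 4)*(3 + 2*I*√3)) = 8*((-4 + I)*(3 + 2*I*√3)) = 8*(-4 + I)*(3 + 2*I*√3)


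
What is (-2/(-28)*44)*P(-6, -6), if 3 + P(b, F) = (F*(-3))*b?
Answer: -2442/7 ≈ -348.86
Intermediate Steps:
P(b, F) = -3 - 3*F*b (P(b, F) = -3 + (F*(-3))*b = -3 + (-3*F)*b = -3 - 3*F*b)
(-2/(-28)*44)*P(-6, -6) = (-2/(-28)*44)*(-3 - 3*(-6)*(-6)) = (-2*(-1/28)*44)*(-3 - 108) = ((1/14)*44)*(-111) = (22/7)*(-111) = -2442/7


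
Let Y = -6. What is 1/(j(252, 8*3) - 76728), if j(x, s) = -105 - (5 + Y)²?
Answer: -1/76834 ≈ -1.3015e-5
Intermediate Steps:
j(x, s) = -106 (j(x, s) = -105 - (5 - 6)² = -105 - 1*(-1)² = -105 - 1*1 = -105 - 1 = -106)
1/(j(252, 8*3) - 76728) = 1/(-106 - 76728) = 1/(-76834) = -1/76834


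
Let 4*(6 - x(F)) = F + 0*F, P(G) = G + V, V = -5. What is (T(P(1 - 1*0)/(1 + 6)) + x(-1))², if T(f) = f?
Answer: 25281/784 ≈ 32.246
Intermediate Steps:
P(G) = -5 + G (P(G) = G - 5 = -5 + G)
x(F) = 6 - F/4 (x(F) = 6 - (F + 0*F)/4 = 6 - (F + 0)/4 = 6 - F/4)
(T(P(1 - 1*0)/(1 + 6)) + x(-1))² = ((-5 + (1 - 1*0))/(1 + 6) + (6 - ¼*(-1)))² = ((-5 + (1 + 0))/7 + (6 + ¼))² = ((-5 + 1)*(⅐) + 25/4)² = (-4*⅐ + 25/4)² = (-4/7 + 25/4)² = (159/28)² = 25281/784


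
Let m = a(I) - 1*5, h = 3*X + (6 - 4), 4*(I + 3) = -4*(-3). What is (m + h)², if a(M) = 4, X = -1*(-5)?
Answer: 256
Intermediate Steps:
I = 0 (I = -3 + (-4*(-3))/4 = -3 + (¼)*12 = -3 + 3 = 0)
X = 5
h = 17 (h = 3*5 + (6 - 4) = 15 + 2 = 17)
m = -1 (m = 4 - 1*5 = 4 - 5 = -1)
(m + h)² = (-1 + 17)² = 16² = 256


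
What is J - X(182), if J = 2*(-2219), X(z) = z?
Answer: -4620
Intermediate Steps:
J = -4438
J - X(182) = -4438 - 1*182 = -4438 - 182 = -4620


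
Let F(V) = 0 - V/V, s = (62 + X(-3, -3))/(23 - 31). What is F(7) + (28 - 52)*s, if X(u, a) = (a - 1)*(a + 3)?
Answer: 185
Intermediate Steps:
X(u, a) = (-1 + a)*(3 + a)
s = -31/4 (s = (62 + (-3 + (-3)**2 + 2*(-3)))/(23 - 31) = (62 + (-3 + 9 - 6))/(-8) = (62 + 0)*(-1/8) = 62*(-1/8) = -31/4 ≈ -7.7500)
F(V) = -1 (F(V) = 0 - 1*1 = 0 - 1 = -1)
F(7) + (28 - 52)*s = -1 + (28 - 52)*(-31/4) = -1 - 24*(-31/4) = -1 + 186 = 185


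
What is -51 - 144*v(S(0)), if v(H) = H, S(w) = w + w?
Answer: -51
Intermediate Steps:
S(w) = 2*w
-51 - 144*v(S(0)) = -51 - 288*0 = -51 - 144*0 = -51 + 0 = -51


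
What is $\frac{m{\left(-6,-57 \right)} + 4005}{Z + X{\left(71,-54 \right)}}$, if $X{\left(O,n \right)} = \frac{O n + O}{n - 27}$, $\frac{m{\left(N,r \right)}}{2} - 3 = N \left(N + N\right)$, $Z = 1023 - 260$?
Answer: $\frac{336555}{65566} \approx 5.1331$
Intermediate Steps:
$Z = 763$
$m{\left(N,r \right)} = 6 + 4 N^{2}$ ($m{\left(N,r \right)} = 6 + 2 N \left(N + N\right) = 6 + 2 N 2 N = 6 + 2 \cdot 2 N^{2} = 6 + 4 N^{2}$)
$X{\left(O,n \right)} = \frac{O + O n}{-27 + n}$
$\frac{m{\left(-6,-57 \right)} + 4005}{Z + X{\left(71,-54 \right)}} = \frac{\left(6 + 4 \left(-6\right)^{2}\right) + 4005}{763 + \frac{71 \left(1 - 54\right)}{-27 - 54}} = \frac{\left(6 + 4 \cdot 36\right) + 4005}{763 + 71 \frac{1}{-81} \left(-53\right)} = \frac{\left(6 + 144\right) + 4005}{763 + 71 \left(- \frac{1}{81}\right) \left(-53\right)} = \frac{150 + 4005}{763 + \frac{3763}{81}} = \frac{4155}{\frac{65566}{81}} = 4155 \cdot \frac{81}{65566} = \frac{336555}{65566}$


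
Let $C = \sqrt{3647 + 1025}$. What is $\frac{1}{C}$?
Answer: $\frac{\sqrt{73}}{584} \approx 0.01463$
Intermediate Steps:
$C = 8 \sqrt{73}$ ($C = \sqrt{4672} = 8 \sqrt{73} \approx 68.352$)
$\frac{1}{C} = \frac{1}{8 \sqrt{73}} = \frac{\sqrt{73}}{584}$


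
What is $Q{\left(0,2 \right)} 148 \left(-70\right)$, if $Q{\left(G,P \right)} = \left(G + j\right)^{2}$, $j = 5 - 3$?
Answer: $-41440$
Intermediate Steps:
$j = 2$ ($j = 5 - 3 = 2$)
$Q{\left(G,P \right)} = \left(2 + G\right)^{2}$ ($Q{\left(G,P \right)} = \left(G + 2\right)^{2} = \left(2 + G\right)^{2}$)
$Q{\left(0,2 \right)} 148 \left(-70\right) = \left(2 + 0\right)^{2} \cdot 148 \left(-70\right) = 2^{2} \cdot 148 \left(-70\right) = 4 \cdot 148 \left(-70\right) = 592 \left(-70\right) = -41440$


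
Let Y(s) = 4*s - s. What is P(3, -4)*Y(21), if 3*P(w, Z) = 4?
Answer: 84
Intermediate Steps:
P(w, Z) = 4/3 (P(w, Z) = (⅓)*4 = 4/3)
Y(s) = 3*s
P(3, -4)*Y(21) = 4*(3*21)/3 = (4/3)*63 = 84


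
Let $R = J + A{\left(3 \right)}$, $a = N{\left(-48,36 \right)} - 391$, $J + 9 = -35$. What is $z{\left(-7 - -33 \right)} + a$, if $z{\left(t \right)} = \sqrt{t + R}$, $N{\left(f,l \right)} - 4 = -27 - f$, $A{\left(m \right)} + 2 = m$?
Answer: $-366 + i \sqrt{17} \approx -366.0 + 4.1231 i$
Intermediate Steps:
$A{\left(m \right)} = -2 + m$
$J = -44$ ($J = -9 - 35 = -44$)
$N{\left(f,l \right)} = -23 - f$ ($N{\left(f,l \right)} = 4 - \left(27 + f\right) = -23 - f$)
$a = -366$ ($a = \left(-23 - -48\right) - 391 = \left(-23 + 48\right) - 391 = 25 - 391 = -366$)
$R = -43$ ($R = -44 + \left(-2 + 3\right) = -44 + 1 = -43$)
$z{\left(t \right)} = \sqrt{-43 + t}$ ($z{\left(t \right)} = \sqrt{t - 43} = \sqrt{-43 + t}$)
$z{\left(-7 - -33 \right)} + a = \sqrt{-43 - -26} - 366 = \sqrt{-43 + \left(-7 + 33\right)} - 366 = \sqrt{-43 + 26} - 366 = \sqrt{-17} - 366 = i \sqrt{17} - 366 = -366 + i \sqrt{17}$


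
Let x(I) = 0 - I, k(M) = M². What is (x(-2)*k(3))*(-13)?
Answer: -234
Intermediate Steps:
x(I) = -I
(x(-2)*k(3))*(-13) = (-1*(-2)*3²)*(-13) = (2*9)*(-13) = 18*(-13) = -234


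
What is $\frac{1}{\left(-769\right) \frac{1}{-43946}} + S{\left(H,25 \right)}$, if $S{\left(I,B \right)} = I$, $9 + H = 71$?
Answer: $\frac{91624}{769} \approx 119.15$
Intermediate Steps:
$H = 62$ ($H = -9 + 71 = 62$)
$\frac{1}{\left(-769\right) \frac{1}{-43946}} + S{\left(H,25 \right)} = \frac{1}{\left(-769\right) \frac{1}{-43946}} + 62 = \frac{1}{\left(-769\right) \left(- \frac{1}{43946}\right)} + 62 = \frac{1}{\frac{769}{43946}} + 62 = \frac{43946}{769} + 62 = \frac{91624}{769}$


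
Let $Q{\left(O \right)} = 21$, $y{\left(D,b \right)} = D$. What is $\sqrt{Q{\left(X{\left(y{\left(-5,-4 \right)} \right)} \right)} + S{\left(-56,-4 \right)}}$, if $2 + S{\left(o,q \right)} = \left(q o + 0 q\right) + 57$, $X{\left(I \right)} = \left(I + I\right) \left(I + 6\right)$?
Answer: $10 \sqrt{3} \approx 17.32$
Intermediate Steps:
$X{\left(I \right)} = 2 I \left(6 + I\right)$
$S{\left(o,q \right)} = 55 + o q$ ($S{\left(o,q \right)} = -2 + \left(\left(q o + 0 q\right) + 57\right) = -2 + \left(\left(o q + 0\right) + 57\right) = -2 + \left(o q + 57\right) = -2 + \left(57 + o q\right) = 55 + o q$)
$\sqrt{Q{\left(X{\left(y{\left(-5,-4 \right)} \right)} \right)} + S{\left(-56,-4 \right)}} = \sqrt{21 + \left(55 - -224\right)} = \sqrt{21 + \left(55 + 224\right)} = \sqrt{21 + 279} = \sqrt{300} = 10 \sqrt{3}$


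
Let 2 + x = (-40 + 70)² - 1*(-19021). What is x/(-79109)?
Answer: -19919/79109 ≈ -0.25179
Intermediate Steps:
x = 19919 (x = -2 + ((-40 + 70)² - 1*(-19021)) = -2 + (30² + 19021) = -2 + (900 + 19021) = -2 + 19921 = 19919)
x/(-79109) = 19919/(-79109) = 19919*(-1/79109) = -19919/79109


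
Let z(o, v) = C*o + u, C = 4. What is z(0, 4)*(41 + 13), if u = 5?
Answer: 270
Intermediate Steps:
z(o, v) = 5 + 4*o (z(o, v) = 4*o + 5 = 5 + 4*o)
z(0, 4)*(41 + 13) = (5 + 4*0)*(41 + 13) = (5 + 0)*54 = 5*54 = 270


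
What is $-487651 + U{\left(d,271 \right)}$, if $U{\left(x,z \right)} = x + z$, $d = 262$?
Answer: $-487118$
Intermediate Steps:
$-487651 + U{\left(d,271 \right)} = -487651 + \left(262 + 271\right) = -487651 + 533 = -487118$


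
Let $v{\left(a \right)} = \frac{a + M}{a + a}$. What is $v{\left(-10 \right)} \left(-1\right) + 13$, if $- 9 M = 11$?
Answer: $\frac{2239}{180} \approx 12.439$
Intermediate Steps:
$M = - \frac{11}{9}$ ($M = \left(- \frac{1}{9}\right) 11 = - \frac{11}{9} \approx -1.2222$)
$v{\left(a \right)} = \frac{- \frac{11}{9} + a}{2 a}$ ($v{\left(a \right)} = \frac{a - \frac{11}{9}}{a + a} = \frac{- \frac{11}{9} + a}{2 a}$)
$v{\left(-10 \right)} \left(-1\right) + 13 = \frac{-11 + 9 \left(-10\right)}{18 \left(-10\right)} \left(-1\right) + 13 = \frac{1}{18} \left(- \frac{1}{10}\right) \left(-11 - 90\right) \left(-1\right) + 13 = \frac{1}{18} \left(- \frac{1}{10}\right) \left(-101\right) \left(-1\right) + 13 = \frac{101}{180} \left(-1\right) + 13 = - \frac{101}{180} + 13 = \frac{2239}{180}$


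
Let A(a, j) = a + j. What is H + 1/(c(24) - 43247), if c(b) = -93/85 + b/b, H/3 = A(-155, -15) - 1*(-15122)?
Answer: 164890790483/3676003 ≈ 44856.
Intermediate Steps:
H = 44856 (H = 3*((-155 - 15) - 1*(-15122)) = 3*(-170 + 15122) = 3*14952 = 44856)
c(b) = -8/85 (c(b) = -93*1/85 + 1 = -93/85 + 1 = -8/85)
H + 1/(c(24) - 43247) = 44856 + 1/(-8/85 - 43247) = 44856 + 1/(-3676003/85) = 44856 - 85/3676003 = 164890790483/3676003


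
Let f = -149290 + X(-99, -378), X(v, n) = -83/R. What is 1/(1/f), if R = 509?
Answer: -75988693/509 ≈ -1.4929e+5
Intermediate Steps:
X(v, n) = -83/509
f = -75988693/509 (f = -149290 - 83/509 = -75988693/509 ≈ -1.4929e+5)
1/(1/f) = 1/(1/(-75988693/509)) = 1/(-509/75988693) = -75988693/509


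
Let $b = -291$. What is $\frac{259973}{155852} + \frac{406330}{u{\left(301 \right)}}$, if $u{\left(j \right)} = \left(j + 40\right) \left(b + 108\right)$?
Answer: $- \frac{47104248041}{9725632356} \approx -4.8433$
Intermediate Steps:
$u{\left(j \right)} = -7320 - 183 j$ ($u{\left(j \right)} = \left(j + 40\right) \left(-291 + 108\right) = \left(40 + j\right) \left(-183\right) = -7320 - 183 j$)
$\frac{259973}{155852} + \frac{406330}{u{\left(301 \right)}} = \frac{259973}{155852} + \frac{406330}{-7320 - 55083} = 259973 \cdot \frac{1}{155852} + \frac{406330}{-7320 - 55083} = \frac{259973}{155852} + \frac{406330}{-62403} = \frac{259973}{155852} + 406330 \left(- \frac{1}{62403}\right) = \frac{259973}{155852} - \frac{406330}{62403} = - \frac{47104248041}{9725632356}$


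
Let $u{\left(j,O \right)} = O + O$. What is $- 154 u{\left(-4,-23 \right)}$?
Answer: $7084$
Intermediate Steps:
$u{\left(j,O \right)} = 2 O$
$- 154 u{\left(-4,-23 \right)} = - 154 \cdot 2 \left(-23\right) = \left(-154\right) \left(-46\right) = 7084$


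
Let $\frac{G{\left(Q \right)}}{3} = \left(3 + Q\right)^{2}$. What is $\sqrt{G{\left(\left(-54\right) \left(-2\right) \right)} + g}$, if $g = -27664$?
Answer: $\sqrt{9299} \approx 96.431$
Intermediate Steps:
$G{\left(Q \right)} = 3 \left(3 + Q\right)^{2}$
$\sqrt{G{\left(\left(-54\right) \left(-2\right) \right)} + g} = \sqrt{3 \left(3 - -108\right)^{2} - 27664} = \sqrt{3 \left(3 + 108\right)^{2} - 27664} = \sqrt{3 \cdot 111^{2} - 27664} = \sqrt{3 \cdot 12321 - 27664} = \sqrt{36963 - 27664} = \sqrt{9299}$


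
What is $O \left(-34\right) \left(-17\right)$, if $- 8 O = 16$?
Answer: $-1156$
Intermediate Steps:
$O = -2$ ($O = \left(- \frac{1}{8}\right) 16 = -2$)
$O \left(-34\right) \left(-17\right) = \left(-2\right) \left(-34\right) \left(-17\right) = 68 \left(-17\right) = -1156$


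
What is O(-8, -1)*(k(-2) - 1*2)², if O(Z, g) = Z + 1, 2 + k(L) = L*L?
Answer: 0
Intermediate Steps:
k(L) = -2 + L² (k(L) = -2 + L*L = -2 + L²)
O(Z, g) = 1 + Z
O(-8, -1)*(k(-2) - 1*2)² = (1 - 8)*((-2 + (-2)²) - 1*2)² = -7*((-2 + 4) - 2)² = -7*(2 - 2)² = -7*0² = -7*0 = 0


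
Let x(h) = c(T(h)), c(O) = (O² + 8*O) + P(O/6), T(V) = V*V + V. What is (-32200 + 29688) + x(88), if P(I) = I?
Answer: 184205020/3 ≈ 6.1402e+7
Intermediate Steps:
T(V) = V + V² (T(V) = V² + V = V + V²)
c(O) = O² + 49*O/6 (c(O) = (O² + 8*O) + O/6 = O² + 49*O/6)
x(h) = h*(1 + h)*(49 + 6*h*(1 + h))/6 (x(h) = (h*(1 + h))*(49 + 6*(h*(1 + h)))/6 = (h*(1 + h))*(49 + 6*h*(1 + h))/6 = h*(1 + h)*(49 + 6*h*(1 + h))/6)
(-32200 + 29688) + x(88) = (-32200 + 29688) + (⅙)*88*(1 + 88)*(49 + 6*88*(1 + 88)) = -2512 + (⅙)*88*89*(49 + 6*88*89) = -2512 + (⅙)*88*89*(49 + 46992) = -2512 + (⅙)*88*89*47041 = -2512 + 184212556/3 = 184205020/3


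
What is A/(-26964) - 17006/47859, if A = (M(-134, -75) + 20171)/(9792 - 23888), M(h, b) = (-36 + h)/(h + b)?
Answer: -21439924470815/60346149745728 ≈ -0.35528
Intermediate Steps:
M(h, b) = (-36 + h)/(b + h)
A = -4215909/2946064 (A = ((-36 - 134)/(-75 - 134) + 20171)/(9792 - 23888) = (-170/(-209) + 20171)/(-14096) = (-1/209*(-170) + 20171)*(-1/14096) = (170/209 + 20171)*(-1/14096) = (4215909/209)*(-1/14096) = -4215909/2946064 ≈ -1.4310)
A/(-26964) - 17006/47859 = -4215909/2946064/(-26964) - 17006/47859 = -4215909/2946064*(-1/26964) - 17006*1/47859 = 1405303/26479223232 - 17006/47859 = -21439924470815/60346149745728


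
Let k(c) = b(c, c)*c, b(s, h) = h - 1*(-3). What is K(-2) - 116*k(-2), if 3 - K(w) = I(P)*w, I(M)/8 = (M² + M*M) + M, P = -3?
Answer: 475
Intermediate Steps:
b(s, h) = 3 + h (b(s, h) = h + 3 = 3 + h)
k(c) = c*(3 + c) (k(c) = (3 + c)*c = c*(3 + c))
I(M) = 8*M + 16*M² (I(M) = 8*((M² + M*M) + M) = 8*((M² + M²) + M) = 8*(2*M² + M) = 8*(M + 2*M²) = 8*M + 16*M²)
K(w) = 3 - 120*w (K(w) = 3 - 8*(-3)*(1 + 2*(-3))*w = 3 - 8*(-3)*(1 - 6)*w = 3 - 8*(-3)*(-5)*w = 3 - 120*w)
K(-2) - 116*k(-2) = (3 - 120*(-2)) - (-232)*(3 - 2) = (3 + 240) - (-232) = 243 - 116*(-2) = 243 + 232 = 475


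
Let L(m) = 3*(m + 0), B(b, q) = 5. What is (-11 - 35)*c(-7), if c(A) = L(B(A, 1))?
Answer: -690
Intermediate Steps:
L(m) = 3*m
c(A) = 15 (c(A) = 3*5 = 15)
(-11 - 35)*c(-7) = (-11 - 35)*15 = -46*15 = -690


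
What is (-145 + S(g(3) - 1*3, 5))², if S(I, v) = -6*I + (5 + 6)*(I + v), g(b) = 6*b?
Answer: 225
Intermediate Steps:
S(I, v) = 5*I + 11*v (S(I, v) = -6*I + 11*(I + v) = -6*I + (11*I + 11*v) = 5*I + 11*v)
(-145 + S(g(3) - 1*3, 5))² = (-145 + (5*(6*3 - 1*3) + 11*5))² = (-145 + (5*(18 - 3) + 55))² = (-145 + (5*15 + 55))² = (-145 + (75 + 55))² = (-145 + 130)² = (-15)² = 225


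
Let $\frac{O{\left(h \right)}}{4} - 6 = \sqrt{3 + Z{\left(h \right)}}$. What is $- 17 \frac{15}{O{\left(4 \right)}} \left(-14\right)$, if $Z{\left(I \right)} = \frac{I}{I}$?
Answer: $\frac{1785}{16} \approx 111.56$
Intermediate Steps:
$Z{\left(I \right)} = 1$
$O{\left(h \right)} = 32$ ($O{\left(h \right)} = 24 + 4 \sqrt{3 + 1} = 24 + 4 \sqrt{4} = 24 + 4 \cdot 2 = 24 + 8 = 32$)
$- 17 \frac{15}{O{\left(4 \right)}} \left(-14\right) = - 17 \cdot \frac{15}{32} \left(-14\right) = - 17 \cdot 15 \cdot \frac{1}{32} \left(-14\right) = \left(-17\right) \frac{15}{32} \left(-14\right) = \left(- \frac{255}{32}\right) \left(-14\right) = \frac{1785}{16}$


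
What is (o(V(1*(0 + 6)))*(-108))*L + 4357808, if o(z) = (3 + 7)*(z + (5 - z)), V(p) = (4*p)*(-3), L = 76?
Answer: 3947408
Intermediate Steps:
V(p) = -12*p
o(z) = 50 (o(z) = 10*5 = 50)
(o(V(1*(0 + 6)))*(-108))*L + 4357808 = (50*(-108))*76 + 4357808 = -5400*76 + 4357808 = -410400 + 4357808 = 3947408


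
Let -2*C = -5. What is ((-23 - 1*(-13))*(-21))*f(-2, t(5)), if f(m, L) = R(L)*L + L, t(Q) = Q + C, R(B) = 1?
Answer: 3150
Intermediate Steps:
C = 5/2 (C = -1/2*(-5) = 5/2 ≈ 2.5000)
t(Q) = 5/2 + Q (t(Q) = Q + 5/2 = 5/2 + Q)
f(m, L) = 2*L (f(m, L) = 1*L + L = L + L = 2*L)
((-23 - 1*(-13))*(-21))*f(-2, t(5)) = ((-23 - 1*(-13))*(-21))*(2*(5/2 + 5)) = ((-23 + 13)*(-21))*(2*(15/2)) = -10*(-21)*15 = 210*15 = 3150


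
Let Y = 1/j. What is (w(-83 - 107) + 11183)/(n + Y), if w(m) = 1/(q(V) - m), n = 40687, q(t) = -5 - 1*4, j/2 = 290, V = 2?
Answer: 1173991920/4271321441 ≈ 0.27485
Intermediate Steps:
j = 580 (j = 2*290 = 580)
q(t) = -9 (q(t) = -5 - 4 = -9)
Y = 1/580 ≈ 0.0017241
w(m) = 1/(-9 - m)
(w(-83 - 107) + 11183)/(n + Y) = (-1/(9 + (-83 - 107)) + 11183)/(40687 + 1/580) = (-1/(9 - 190) + 11183)/(23598461/580) = (-1/(-181) + 11183)*(580/23598461) = (-1*(-1/181) + 11183)*(580/23598461) = (1/181 + 11183)*(580/23598461) = (2024124/181)*(580/23598461) = 1173991920/4271321441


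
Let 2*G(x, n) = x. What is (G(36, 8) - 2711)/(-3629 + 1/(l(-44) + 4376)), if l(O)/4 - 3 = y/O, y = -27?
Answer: 130058435/175262544 ≈ 0.74208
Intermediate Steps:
l(O) = 12 - 108/O (l(O) = 12 + 4*(-27/O) = 12 - 108/O)
G(x, n) = x/2
(G(36, 8) - 2711)/(-3629 + 1/(l(-44) + 4376)) = ((1/2)*36 - 2711)/(-3629 + 1/((12 - 108/(-44)) + 4376)) = (18 - 2711)/(-3629 + 1/((12 - 108*(-1/44)) + 4376)) = -2693/(-3629 + 1/((12 + 27/11) + 4376)) = -2693/(-3629 + 1/(159/11 + 4376)) = -2693/(-3629 + 1/(48295/11)) = -2693/(-3629 + 11/48295) = -2693/(-175262544/48295) = -2693*(-48295/175262544) = 130058435/175262544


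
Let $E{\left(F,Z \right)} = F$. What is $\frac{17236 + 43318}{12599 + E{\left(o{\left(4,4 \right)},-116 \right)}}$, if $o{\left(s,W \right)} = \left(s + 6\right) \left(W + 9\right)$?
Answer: $\frac{60554}{12729} \approx 4.7572$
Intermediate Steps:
$o{\left(s,W \right)} = \left(6 + s\right) \left(9 + W\right)$
$\frac{17236 + 43318}{12599 + E{\left(o{\left(4,4 \right)},-116 \right)}} = \frac{17236 + 43318}{12599 + \left(54 + 6 \cdot 4 + 9 \cdot 4 + 4 \cdot 4\right)} = \frac{60554}{12599 + \left(54 + 24 + 36 + 16\right)} = \frac{60554}{12599 + 130} = \frac{60554}{12729}$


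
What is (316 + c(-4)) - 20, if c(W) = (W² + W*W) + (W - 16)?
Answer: 308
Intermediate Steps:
c(W) = -16 + W + 2*W² (c(W) = (W² + W²) + (-16 + W) = 2*W² + (-16 + W) = -16 + W + 2*W²)
(316 + c(-4)) - 20 = (316 + (-16 - 4 + 2*(-4)²)) - 20 = (316 + (-16 - 4 + 2*16)) - 20 = (316 + (-16 - 4 + 32)) - 20 = (316 + 12) - 20 = 328 - 20 = 308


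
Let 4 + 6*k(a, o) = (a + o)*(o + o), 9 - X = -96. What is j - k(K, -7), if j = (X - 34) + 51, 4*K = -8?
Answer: 305/3 ≈ 101.67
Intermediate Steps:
X = 105 (X = 9 - 1*(-96) = 9 + 96 = 105)
K = -2 (K = (¼)*(-8) = -2)
k(a, o) = -⅔ + o*(a + o)/3 (k(a, o) = -⅔ + ((a + o)*(o + o))/6 = -⅔ + ((a + o)*(2*o))/6 = -⅔ + (2*o*(a + o))/6 = -⅔ + o*(a + o)/3)
j = 122 (j = (105 - 34) + 51 = 71 + 51 = 122)
j - k(K, -7) = 122 - (-⅔ + (⅓)*(-7)² + (⅓)*(-2)*(-7)) = 122 - (-⅔ + (⅓)*49 + 14/3) = 122 - (-⅔ + 49/3 + 14/3) = 122 - 1*61/3 = 122 - 61/3 = 305/3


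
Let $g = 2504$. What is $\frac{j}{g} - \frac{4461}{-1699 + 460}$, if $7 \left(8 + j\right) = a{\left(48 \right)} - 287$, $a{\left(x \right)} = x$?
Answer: $\frac{3706043}{1034152} \approx 3.5837$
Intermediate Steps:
$j = - \frac{295}{7}$ ($j = -8 + \frac{48 - 287}{7} = -8 + \frac{1}{7} \left(-239\right) = -8 - \frac{239}{7} = - \frac{295}{7} \approx -42.143$)
$\frac{j}{g} - \frac{4461}{-1699 + 460} = - \frac{295}{7 \cdot 2504} - \frac{4461}{-1699 + 460} = \left(- \frac{295}{7}\right) \frac{1}{2504} - \frac{4461}{-1239} = - \frac{295}{17528} - - \frac{1487}{413} = - \frac{295}{17528} + \frac{1487}{413} = \frac{3706043}{1034152}$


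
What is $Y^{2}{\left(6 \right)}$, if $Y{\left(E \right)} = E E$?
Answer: $1296$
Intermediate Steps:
$Y{\left(E \right)} = E^{2}$
$Y^{2}{\left(6 \right)} = \left(6^{2}\right)^{2} = 36^{2} = 1296$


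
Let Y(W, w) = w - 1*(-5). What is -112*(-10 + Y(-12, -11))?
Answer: 1792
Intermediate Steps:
Y(W, w) = 5 + w (Y(W, w) = w + 5 = 5 + w)
-112*(-10 + Y(-12, -11)) = -112*(-10 + (5 - 11)) = -112*(-10 - 6) = -112*(-16) = 1792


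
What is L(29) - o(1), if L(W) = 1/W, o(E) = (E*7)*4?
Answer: -811/29 ≈ -27.966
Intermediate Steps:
o(E) = 28*E (o(E) = (7*E)*4 = 28*E)
L(29) - o(1) = 1/29 - 28 = -811/29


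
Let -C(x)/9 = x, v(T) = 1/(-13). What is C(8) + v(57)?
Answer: -937/13 ≈ -72.077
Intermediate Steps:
v(T) = -1/13
C(x) = -9*x
C(8) + v(57) = -9*8 - 1/13 = -72 - 1/13 = -937/13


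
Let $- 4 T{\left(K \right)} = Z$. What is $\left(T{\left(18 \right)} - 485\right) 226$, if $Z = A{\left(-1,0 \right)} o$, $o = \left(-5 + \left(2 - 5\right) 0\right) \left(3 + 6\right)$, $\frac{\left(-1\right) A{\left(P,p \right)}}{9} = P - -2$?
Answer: $- \frac{264985}{2} \approx -1.3249 \cdot 10^{5}$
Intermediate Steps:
$A{\left(P,p \right)} = -18 - 9 P$ ($A{\left(P,p \right)} = - 9 \left(P - -2\right) = - 9 \left(P + 2\right) = - 9 \left(2 + P\right) = -18 - 9 P$)
$o = -45$ ($o = \left(-5 - 0\right) 9 = \left(-5 + 0\right) 9 = \left(-5\right) 9 = -45$)
$Z = 405$ ($Z = \left(-18 - -9\right) \left(-45\right) = \left(-18 + 9\right) \left(-45\right) = \left(-9\right) \left(-45\right) = 405$)
$T{\left(K \right)} = - \frac{405}{4}$ ($T{\left(K \right)} = \left(- \frac{1}{4}\right) 405 = - \frac{405}{4}$)
$\left(T{\left(18 \right)} - 485\right) 226 = \left(- \frac{405}{4} - 485\right) 226 = \left(- \frac{2345}{4}\right) 226 = - \frac{264985}{2}$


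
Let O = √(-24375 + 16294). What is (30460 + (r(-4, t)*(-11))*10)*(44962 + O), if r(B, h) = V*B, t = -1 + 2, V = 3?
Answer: 1428892360 + 31780*I*√8081 ≈ 1.4289e+9 + 2.8568e+6*I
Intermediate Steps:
O = I*√8081 (O = √(-8081) = I*√8081 ≈ 89.894*I)
t = 1
r(B, h) = 3*B
(30460 + (r(-4, t)*(-11))*10)*(44962 + O) = (30460 + ((3*(-4))*(-11))*10)*(44962 + I*√8081) = (30460 - 12*(-11)*10)*(44962 + I*√8081) = (30460 + 132*10)*(44962 + I*√8081) = (30460 + 1320)*(44962 + I*√8081) = 31780*(44962 + I*√8081) = 1428892360 + 31780*I*√8081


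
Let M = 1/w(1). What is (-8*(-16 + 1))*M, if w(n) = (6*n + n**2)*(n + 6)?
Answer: 120/49 ≈ 2.4490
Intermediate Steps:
w(n) = (6 + n)*(n**2 + 6*n) (w(n) = (n**2 + 6*n)*(6 + n) = (6 + n)*(n**2 + 6*n))
M = 1/49 (M = 1/(1*(36 + 1**2 + 12*1)) = 1/(1*(36 + 1 + 12)) = 1/(1*49) = 1/49 ≈ 0.020408)
(-8*(-16 + 1))*M = -8*(-16 + 1)*(1/49) = -8*(-15)*(1/49) = 120*(1/49) = 120/49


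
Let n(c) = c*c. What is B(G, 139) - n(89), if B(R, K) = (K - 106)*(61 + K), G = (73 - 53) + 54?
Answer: -1321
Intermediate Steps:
G = 74 (G = 20 + 54 = 74)
B(R, K) = (-106 + K)*(61 + K)
n(c) = c²
B(G, 139) - n(89) = (-6466 + 139² - 45*139) - 1*89² = (-6466 + 19321 - 6255) - 1*7921 = 6600 - 7921 = -1321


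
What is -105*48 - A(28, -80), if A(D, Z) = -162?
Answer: -4878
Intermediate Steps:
-105*48 - A(28, -80) = -105*48 - 1*(-162) = -5040 + 162 = -4878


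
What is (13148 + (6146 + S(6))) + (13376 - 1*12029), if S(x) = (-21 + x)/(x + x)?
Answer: 82559/4 ≈ 20640.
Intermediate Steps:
S(x) = (-21 + x)/(2*x) (S(x) = (-21 + x)/((2*x)) = (-21 + x)*(1/(2*x)) = (-21 + x)/(2*x))
(13148 + (6146 + S(6))) + (13376 - 1*12029) = (13148 + (6146 + (½)*(-21 + 6)/6)) + (13376 - 1*12029) = (13148 + (6146 + (½)*(⅙)*(-15))) + (13376 - 12029) = (13148 + (6146 - 5/4)) + 1347 = (13148 + 24579/4) + 1347 = 77171/4 + 1347 = 82559/4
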